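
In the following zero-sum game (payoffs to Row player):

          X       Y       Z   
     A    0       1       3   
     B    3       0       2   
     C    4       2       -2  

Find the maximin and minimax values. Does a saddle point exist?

Maximin = 0, Minimax = 2, Saddle: False

Work:
Row minimums: [0, 0, -2] → maximin = 0
Column maximums: [4, 2, 3] → minimax = 2
No saddle point (maximin ≠ minimax). Mixed strategy needed.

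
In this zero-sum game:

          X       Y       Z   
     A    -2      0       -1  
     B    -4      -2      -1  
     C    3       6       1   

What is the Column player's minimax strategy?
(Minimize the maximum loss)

Column should play Z, value = 1

Work:
Column player minimizes Row's maximum payoff:
Column X: max payoff to Row = 3
Column Y: max payoff to Row = 6
Column Z: max payoff to Row = 1
Minimum is 1, achieved by column Z.
Minimax strategy: Z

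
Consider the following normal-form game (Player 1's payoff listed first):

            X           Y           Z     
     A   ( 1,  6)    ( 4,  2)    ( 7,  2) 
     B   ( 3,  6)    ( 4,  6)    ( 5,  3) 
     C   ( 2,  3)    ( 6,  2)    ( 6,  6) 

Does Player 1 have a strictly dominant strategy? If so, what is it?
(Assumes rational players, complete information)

No strictly dominant strategy exists for Player 1

Work:
A strategy strictly dominates another if it gives a strictly higher payoff against every opponent action. Compare each pair of P1's strategies column-by-column:
  A vs B: [1 vs 3, 4 vs 4, 7 vs 5] → A does not strictly dominate B (column X: 1 ≤ 3)
  A vs C: [1 vs 2, 4 vs 6, 7 vs 6] → A does not strictly dominate C (column X: 1 ≤ 2)
  B vs A: [3 vs 1, 4 vs 4, 5 vs 7] → B does not strictly dominate A (column Y: 4 ≤ 4)
  B vs C: [3 vs 2, 4 vs 6, 5 vs 6] → B does not strictly dominate C (column Y: 4 ≤ 6)
  C vs A: [2 vs 1, 6 vs 4, 6 vs 7] → C does not strictly dominate A (column Z: 6 ≤ 7)
  C vs B: [2 vs 3, 6 vs 4, 6 vs 5] → C does not strictly dominate B (column X: 2 ≤ 3)
No single strategy strictly dominates all others → no strictly dominant strategy.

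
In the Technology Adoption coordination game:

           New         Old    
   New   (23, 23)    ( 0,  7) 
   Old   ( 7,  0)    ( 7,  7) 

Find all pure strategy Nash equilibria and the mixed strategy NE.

Pure NE: (New, New) and (Old, Old); Mixed NE: p = 0.3043, q = 0.3043

Work:
Check pure NE:
(New, New): (23, 23) - no unilateral deviation beneficial
(Old, Old): (7, 7) - no unilateral deviation beneficial
Mixed NE: P1 plays New with p = 0.3043, P2 plays New with q = 0.3043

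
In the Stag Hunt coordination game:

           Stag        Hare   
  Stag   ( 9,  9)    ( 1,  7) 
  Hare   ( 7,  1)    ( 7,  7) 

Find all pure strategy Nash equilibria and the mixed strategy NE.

Pure NE: (Stag, Stag) and (Hare, Hare); Mixed NE: p = 0.75, q = 0.75

Work:
Check pure NE:
(Stag, Stag): (9, 9) - no unilateral deviation beneficial
(Hare, Hare): (7, 7) - no unilateral deviation beneficial
Mixed NE: P1 plays Stag with p = 0.75, P2 plays Stag with q = 0.75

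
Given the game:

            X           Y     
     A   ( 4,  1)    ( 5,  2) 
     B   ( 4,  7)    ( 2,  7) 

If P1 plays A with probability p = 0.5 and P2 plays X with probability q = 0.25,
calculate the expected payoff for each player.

E[P1] = 3.625, E[P2] = 4.375

Work:
E[P1] = p·q·π₁(A,X) + p·(1-q)·π₁(A,Y) + (1-p)·q·π₁(B,X) + (1-p)·(1-q)·π₁(B,Y)
= 0.5·0.25·4 + 0.5·0.75·5 + 0.5·0.25·4 + 0.5·0.75·2
= 3.625

E[P2] = 4.375 (similar calculation)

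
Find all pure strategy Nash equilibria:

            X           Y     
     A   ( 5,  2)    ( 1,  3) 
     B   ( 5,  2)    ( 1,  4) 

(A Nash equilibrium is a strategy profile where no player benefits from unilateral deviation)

Nash equilibrium: (A, Y), (B, Y)

Work:
Best responses:
  P1 vs X: payoffs [5, 5] → best response A/B (payoff 5)
  P1 vs Y: payoffs [1, 1] → best response A/B (payoff 1)
  P2 vs A: payoffs [2, 3] → best response Y (payoff 3)
  P2 vs B: payoffs [2, 4] → best response Y (payoff 4)
Mutual best responses: (A,Y), (B,Y) → Nash equilibria.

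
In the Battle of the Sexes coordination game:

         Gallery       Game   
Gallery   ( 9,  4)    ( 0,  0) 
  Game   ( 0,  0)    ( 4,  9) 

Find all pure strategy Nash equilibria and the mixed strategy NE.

Pure NE: (Gallery, Gallery) and (Game, Game); Mixed NE: p = 0.6923, q = 0.3077

Work:
Check pure NE:
(Gallery, Gallery): (9, 4) - no unilateral deviation beneficial
(Game, Game): (4, 9) - no unilateral deviation beneficial
Mixed NE: P1 plays Gallery with p = 0.6923, P2 plays Gallery with q = 0.3077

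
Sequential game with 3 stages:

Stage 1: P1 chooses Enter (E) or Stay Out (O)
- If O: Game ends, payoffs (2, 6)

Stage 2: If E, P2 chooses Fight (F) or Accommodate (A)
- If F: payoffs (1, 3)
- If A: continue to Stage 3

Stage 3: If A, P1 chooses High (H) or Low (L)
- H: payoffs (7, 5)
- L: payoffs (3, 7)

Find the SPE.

SPE: (E, A, H); Outcome (7, 5)

Work:
Stage 3: P1 chooses H (7 vs 3)
Stage 2: P2: F->3, A->5 (anticipating H). Choose A
Stage 1: P1: O->2, E->7 (anticipating A, H). Choose E
SPE path: E -> A -> H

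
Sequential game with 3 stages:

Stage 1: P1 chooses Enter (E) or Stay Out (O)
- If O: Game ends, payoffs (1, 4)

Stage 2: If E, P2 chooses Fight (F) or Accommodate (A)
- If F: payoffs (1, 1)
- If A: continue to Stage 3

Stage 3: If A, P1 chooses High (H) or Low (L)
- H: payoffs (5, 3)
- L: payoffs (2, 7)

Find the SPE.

SPE: (E, A, H); Outcome (5, 3)

Work:
Stage 3: P1 chooses H (5 vs 2)
Stage 2: P2: F->1, A->3 (anticipating H). Choose A
Stage 1: P1: O->1, E->5 (anticipating A, H). Choose E
SPE path: E -> A -> H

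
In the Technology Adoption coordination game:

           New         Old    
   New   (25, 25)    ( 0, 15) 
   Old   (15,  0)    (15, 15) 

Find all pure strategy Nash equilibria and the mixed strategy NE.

Pure NE: (New, New) and (Old, Old); Mixed NE: p = 0.6, q = 0.6

Work:
Check pure NE:
(New, New): (25, 25) - no unilateral deviation beneficial
(Old, Old): (15, 15) - no unilateral deviation beneficial
Mixed NE: P1 plays New with p = 0.6, P2 plays New with q = 0.6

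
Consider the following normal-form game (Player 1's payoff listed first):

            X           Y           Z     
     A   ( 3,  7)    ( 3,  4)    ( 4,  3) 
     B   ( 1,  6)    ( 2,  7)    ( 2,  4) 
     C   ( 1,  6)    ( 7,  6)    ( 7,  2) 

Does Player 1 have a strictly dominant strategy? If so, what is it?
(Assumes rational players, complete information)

No strictly dominant strategy exists for Player 1

Work:
A strategy strictly dominates another if it gives a strictly higher payoff against every opponent action. Compare each pair of P1's strategies column-by-column:
  A vs B: [3 vs 1, 3 vs 2, 4 vs 2] → A strictly dominates B
  A vs C: [3 vs 1, 3 vs 7, 4 vs 7] → A does not strictly dominate C (column Y: 3 ≤ 7)
  B vs A: [1 vs 3, 2 vs 3, 2 vs 4] → B does not strictly dominate A (column X: 1 ≤ 3)
  B vs C: [1 vs 1, 2 vs 7, 2 vs 7] → B does not strictly dominate C (column X: 1 ≤ 1)
  C vs A: [1 vs 3, 7 vs 3, 7 vs 4] → C does not strictly dominate A (column X: 1 ≤ 3)
  C vs B: [1 vs 1, 7 vs 2, 7 vs 2] → C does not strictly dominate B (column X: 1 ≤ 1)
No single strategy strictly dominates all others → no strictly dominant strategy.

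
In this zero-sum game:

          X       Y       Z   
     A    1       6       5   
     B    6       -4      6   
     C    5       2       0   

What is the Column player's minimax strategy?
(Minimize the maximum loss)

Column should play X or Y or Z (all achieve the minimum), value = 6

Work:
Column player minimizes Row's maximum payoff:
Column X: max payoff to Row = 6
Column Y: max payoff to Row = 6
Column Z: max payoff to Row = 6
Minimum is 6, achieved by columns X, Y, Z (tied).
Each of X or Y or Z is a minimax strategy.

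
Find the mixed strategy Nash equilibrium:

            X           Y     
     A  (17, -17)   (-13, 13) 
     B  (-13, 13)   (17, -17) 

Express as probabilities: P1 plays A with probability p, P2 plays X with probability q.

p = 0.5, q = 0.5

Work:
Find probabilities that make opponent indifferent:
P2 chooses q to make P1 indifferent between A and B
P1 chooses p to make P2 indifferent between X and Y
Mixed NE: P1 plays (A: 0.5, B: 0.5), P2 plays (X: 0.5, Y: 0.5)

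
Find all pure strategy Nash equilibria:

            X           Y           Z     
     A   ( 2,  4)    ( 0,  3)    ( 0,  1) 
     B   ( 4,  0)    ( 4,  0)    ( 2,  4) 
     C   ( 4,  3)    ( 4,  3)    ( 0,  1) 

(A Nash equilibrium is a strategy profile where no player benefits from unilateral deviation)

Nash equilibrium: (B, Z), (C, X), (C, Y)

Work:
Best responses:
  P1 vs X: payoffs [2, 4, 4] → best response B/C (payoff 4)
  P1 vs Y: payoffs [0, 4, 4] → best response B/C (payoff 4)
  P1 vs Z: payoffs [0, 2, 0] → best response B (payoff 2)
  P2 vs A: payoffs [4, 3, 1] → best response X (payoff 4)
  P2 vs B: payoffs [0, 0, 4] → best response Z (payoff 4)
  P2 vs C: payoffs [3, 3, 1] → best response X/Y (payoff 3)
Mutual best responses: (B,Z), (C,X), (C,Y) → Nash equilibria.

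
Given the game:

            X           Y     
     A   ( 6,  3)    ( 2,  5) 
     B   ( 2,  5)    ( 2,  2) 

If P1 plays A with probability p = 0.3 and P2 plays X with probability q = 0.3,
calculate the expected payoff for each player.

E[P1] = 2.36, E[P2] = 3.35

Work:
E[P1] = p·q·π₁(A,X) + p·(1-q)·π₁(A,Y) + (1-p)·q·π₁(B,X) + (1-p)·(1-q)·π₁(B,Y)
= 0.3·0.3·6 + 0.3·0.7·2 + 0.7·0.3·2 + 0.7·0.7·2
= 2.36

E[P2] = 3.35 (similar calculation)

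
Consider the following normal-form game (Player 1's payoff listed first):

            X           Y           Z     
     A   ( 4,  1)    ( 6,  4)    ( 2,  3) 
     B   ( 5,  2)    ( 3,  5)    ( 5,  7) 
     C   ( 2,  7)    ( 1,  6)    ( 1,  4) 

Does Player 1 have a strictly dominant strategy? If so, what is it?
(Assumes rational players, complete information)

No strictly dominant strategy exists for Player 1

Work:
A strategy strictly dominates another if it gives a strictly higher payoff against every opponent action. Compare each pair of P1's strategies column-by-column:
  A vs B: [4 vs 5, 6 vs 3, 2 vs 5] → A does not strictly dominate B (column X: 4 ≤ 5)
  A vs C: [4 vs 2, 6 vs 1, 2 vs 1] → A strictly dominates C
  B vs A: [5 vs 4, 3 vs 6, 5 vs 2] → B does not strictly dominate A (column Y: 3 ≤ 6)
  B vs C: [5 vs 2, 3 vs 1, 5 vs 1] → B strictly dominates C
  C vs A: [2 vs 4, 1 vs 6, 1 vs 2] → C does not strictly dominate A (column X: 2 ≤ 4)
  C vs B: [2 vs 5, 1 vs 3, 1 vs 5] → C does not strictly dominate B (column X: 2 ≤ 5)
No single strategy strictly dominates all others → no strictly dominant strategy.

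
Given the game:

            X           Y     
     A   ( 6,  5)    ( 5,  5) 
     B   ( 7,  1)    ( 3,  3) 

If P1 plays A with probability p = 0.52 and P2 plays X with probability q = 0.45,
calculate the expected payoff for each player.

E[P1] = 5.138, E[P2] = 3.608

Work:
E[P1] = p·q·π₁(A,X) + p·(1-q)·π₁(A,Y) + (1-p)·q·π₁(B,X) + (1-p)·(1-q)·π₁(B,Y)
= 0.52·0.45·6 + 0.52·0.55·5 + 0.48·0.45·7 + 0.48·0.55·3
= 5.138

E[P2] = 3.608 (similar calculation)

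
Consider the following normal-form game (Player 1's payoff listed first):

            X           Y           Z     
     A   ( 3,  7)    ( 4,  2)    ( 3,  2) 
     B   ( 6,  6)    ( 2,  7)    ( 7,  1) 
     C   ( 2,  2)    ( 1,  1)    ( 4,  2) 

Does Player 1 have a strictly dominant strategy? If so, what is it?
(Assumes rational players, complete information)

No strictly dominant strategy exists for Player 1

Work:
A strategy strictly dominates another if it gives a strictly higher payoff against every opponent action. Compare each pair of P1's strategies column-by-column:
  A vs B: [3 vs 6, 4 vs 2, 3 vs 7] → A does not strictly dominate B (column X: 3 ≤ 6)
  A vs C: [3 vs 2, 4 vs 1, 3 vs 4] → A does not strictly dominate C (column Z: 3 ≤ 4)
  B vs A: [6 vs 3, 2 vs 4, 7 vs 3] → B does not strictly dominate A (column Y: 2 ≤ 4)
  B vs C: [6 vs 2, 2 vs 1, 7 vs 4] → B strictly dominates C
  C vs A: [2 vs 3, 1 vs 4, 4 vs 3] → C does not strictly dominate A (column X: 2 ≤ 3)
  C vs B: [2 vs 6, 1 vs 2, 4 vs 7] → C does not strictly dominate B (column X: 2 ≤ 6)
No single strategy strictly dominates all others → no strictly dominant strategy.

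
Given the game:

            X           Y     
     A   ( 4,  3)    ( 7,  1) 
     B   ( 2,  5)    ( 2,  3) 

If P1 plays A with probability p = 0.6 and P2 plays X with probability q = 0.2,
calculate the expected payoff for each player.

E[P1] = 4.64, E[P2] = 2.2

Work:
E[P1] = p·q·π₁(A,X) + p·(1-q)·π₁(A,Y) + (1-p)·q·π₁(B,X) + (1-p)·(1-q)·π₁(B,Y)
= 0.6·0.2·4 + 0.6·0.8·7 + 0.4·0.2·2 + 0.4·0.8·2
= 4.64

E[P2] = 2.2 (similar calculation)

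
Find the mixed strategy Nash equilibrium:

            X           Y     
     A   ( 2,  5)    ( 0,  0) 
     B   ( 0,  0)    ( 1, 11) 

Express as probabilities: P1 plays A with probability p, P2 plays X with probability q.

p = 0.6875, q = 0.3333

Work:
Find probabilities that make opponent indifferent:
P2 chooses q to make P1 indifferent between A and B
P1 chooses p to make P2 indifferent between X and Y
Mixed NE: P1 plays (A: 0.6875, B: 0.3125), P2 plays (X: 0.3333, Y: 0.6667)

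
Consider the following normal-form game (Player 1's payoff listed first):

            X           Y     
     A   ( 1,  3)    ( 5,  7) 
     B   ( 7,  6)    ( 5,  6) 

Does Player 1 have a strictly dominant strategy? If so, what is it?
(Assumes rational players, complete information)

No strictly dominant strategy exists for Player 1

Work:
A strategy strictly dominates another if it gives a strictly higher payoff against every opponent action. Compare each pair of P1's strategies column-by-column:
  A vs B: [1 vs 7, 5 vs 5] → A does not strictly dominate B (column X: 1 ≤ 7)
  B vs A: [7 vs 1, 5 vs 5] → B does not strictly dominate A (column Y: 5 ≤ 5)
No single strategy strictly dominates all others → no strictly dominant strategy.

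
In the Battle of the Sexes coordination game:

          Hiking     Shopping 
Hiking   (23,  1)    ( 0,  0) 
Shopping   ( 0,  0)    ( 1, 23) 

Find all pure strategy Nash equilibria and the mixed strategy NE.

Pure NE: (Hiking, Hiking) and (Shopping, Shopping); Mixed NE: p = 0.9583, q = 0.0417

Work:
Check pure NE:
(Hiking, Hiking): (23, 1) - no unilateral deviation beneficial
(Shopping, Shopping): (1, 23) - no unilateral deviation beneficial
Mixed NE: P1 plays Hiking with p = 0.9583, P2 plays Hiking with q = 0.0417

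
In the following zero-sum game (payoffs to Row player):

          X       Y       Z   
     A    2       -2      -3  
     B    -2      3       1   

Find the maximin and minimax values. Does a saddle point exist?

Maximin = -2, Minimax = 1, Saddle: False

Work:
Row minimums: [-3, -2] → maximin = -2
Column maximums: [2, 3, 1] → minimax = 1
No saddle point (maximin ≠ minimax). Mixed strategy needed.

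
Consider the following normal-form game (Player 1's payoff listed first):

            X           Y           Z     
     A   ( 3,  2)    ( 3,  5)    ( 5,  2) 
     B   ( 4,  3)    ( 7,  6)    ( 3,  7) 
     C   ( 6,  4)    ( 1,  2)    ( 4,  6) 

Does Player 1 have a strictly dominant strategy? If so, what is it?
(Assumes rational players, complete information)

No strictly dominant strategy exists for Player 1

Work:
A strategy strictly dominates another if it gives a strictly higher payoff against every opponent action. Compare each pair of P1's strategies column-by-column:
  A vs B: [3 vs 4, 3 vs 7, 5 vs 3] → A does not strictly dominate B (column X: 3 ≤ 4)
  A vs C: [3 vs 6, 3 vs 1, 5 vs 4] → A does not strictly dominate C (column X: 3 ≤ 6)
  B vs A: [4 vs 3, 7 vs 3, 3 vs 5] → B does not strictly dominate A (column Z: 3 ≤ 5)
  B vs C: [4 vs 6, 7 vs 1, 3 vs 4] → B does not strictly dominate C (column X: 4 ≤ 6)
  C vs A: [6 vs 3, 1 vs 3, 4 vs 5] → C does not strictly dominate A (column Y: 1 ≤ 3)
  C vs B: [6 vs 4, 1 vs 7, 4 vs 3] → C does not strictly dominate B (column Y: 1 ≤ 7)
No single strategy strictly dominates all others → no strictly dominant strategy.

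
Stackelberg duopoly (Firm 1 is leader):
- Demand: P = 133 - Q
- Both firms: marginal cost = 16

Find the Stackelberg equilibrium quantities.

q₁* (leader) = 58.5, q₂* (follower) = 29.25

Work:
Follower's reaction: q₂ = (a - c - q₁)/2
Leader substitutes: π₁ = q₁·(a - q₁ - (a-c-q₁)/2 - c)
FOC: q₁* = (133 - 16)/2 = 58.50
Then: q₂* = (133 - 16 - 58.5)/2 = 29.25
Leader has first-mover advantage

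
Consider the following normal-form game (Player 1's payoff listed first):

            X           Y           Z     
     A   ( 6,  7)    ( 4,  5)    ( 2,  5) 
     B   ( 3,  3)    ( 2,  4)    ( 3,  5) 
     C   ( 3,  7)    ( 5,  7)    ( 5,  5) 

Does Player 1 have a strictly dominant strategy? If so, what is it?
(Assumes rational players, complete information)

No strictly dominant strategy exists for Player 1

Work:
A strategy strictly dominates another if it gives a strictly higher payoff against every opponent action. Compare each pair of P1's strategies column-by-column:
  A vs B: [6 vs 3, 4 vs 2, 2 vs 3] → A does not strictly dominate B (column Z: 2 ≤ 3)
  A vs C: [6 vs 3, 4 vs 5, 2 vs 5] → A does not strictly dominate C (column Y: 4 ≤ 5)
  B vs A: [3 vs 6, 2 vs 4, 3 vs 2] → B does not strictly dominate A (column X: 3 ≤ 6)
  B vs C: [3 vs 3, 2 vs 5, 3 vs 5] → B does not strictly dominate C (column X: 3 ≤ 3)
  C vs A: [3 vs 6, 5 vs 4, 5 vs 2] → C does not strictly dominate A (column X: 3 ≤ 6)
  C vs B: [3 vs 3, 5 vs 2, 5 vs 3] → C does not strictly dominate B (column X: 3 ≤ 3)
No single strategy strictly dominates all others → no strictly dominant strategy.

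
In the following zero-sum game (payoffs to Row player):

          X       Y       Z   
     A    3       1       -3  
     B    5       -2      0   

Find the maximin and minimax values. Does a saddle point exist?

Maximin = -2, Minimax = 0, Saddle: False

Work:
Row minimums: [-3, -2] → maximin = -2
Column maximums: [5, 1, 0] → minimax = 0
No saddle point (maximin ≠ minimax). Mixed strategy needed.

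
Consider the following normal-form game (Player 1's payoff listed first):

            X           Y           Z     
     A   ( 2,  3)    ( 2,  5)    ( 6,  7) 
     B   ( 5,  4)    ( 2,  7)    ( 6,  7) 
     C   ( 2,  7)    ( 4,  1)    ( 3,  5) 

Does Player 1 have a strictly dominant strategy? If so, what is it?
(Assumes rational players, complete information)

No strictly dominant strategy exists for Player 1

Work:
A strategy strictly dominates another if it gives a strictly higher payoff against every opponent action. Compare each pair of P1's strategies column-by-column:
  A vs B: [2 vs 5, 2 vs 2, 6 vs 6] → A does not strictly dominate B (column X: 2 ≤ 5)
  A vs C: [2 vs 2, 2 vs 4, 6 vs 3] → A does not strictly dominate C (column X: 2 ≤ 2)
  B vs A: [5 vs 2, 2 vs 2, 6 vs 6] → B does not strictly dominate A (column Y: 2 ≤ 2)
  B vs C: [5 vs 2, 2 vs 4, 6 vs 3] → B does not strictly dominate C (column Y: 2 ≤ 4)
  C vs A: [2 vs 2, 4 vs 2, 3 vs 6] → C does not strictly dominate A (column X: 2 ≤ 2)
  C vs B: [2 vs 5, 4 vs 2, 3 vs 6] → C does not strictly dominate B (column X: 2 ≤ 5)
No single strategy strictly dominates all others → no strictly dominant strategy.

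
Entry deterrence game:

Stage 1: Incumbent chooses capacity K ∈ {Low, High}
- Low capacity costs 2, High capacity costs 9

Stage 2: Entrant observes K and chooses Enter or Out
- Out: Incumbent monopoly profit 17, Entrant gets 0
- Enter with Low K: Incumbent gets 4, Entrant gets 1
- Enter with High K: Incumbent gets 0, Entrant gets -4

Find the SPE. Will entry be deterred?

SPE: (High, Enter|Low, Out|High); Entry deterred. Incumbent net profit = 8

Work:
After Low K: Entrant enters (1 > 0)
After High K: Entrant stays out (-4 < 0)
Incumbent: Low → 4−2=2, High → 17−9=8
Incumbent chooses High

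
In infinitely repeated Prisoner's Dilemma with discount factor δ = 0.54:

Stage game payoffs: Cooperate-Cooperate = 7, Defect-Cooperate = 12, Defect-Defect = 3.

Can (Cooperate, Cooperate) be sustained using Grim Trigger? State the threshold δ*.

δ* = 0.5556; since δ = 0.54 < 0.5556, cooperation cannot be sustained

Work:
For Grim Trigger:
Cooperate forever: 7/(1-δ)
Defect then punished: 12 + 3·δ/(1-δ)
Need: 7/(1-δ) ≥ 12 + 3·δ/(1-δ)
Solving: δ ≥ (T-R)/(T-P) = (12-7)/(12-3) = 0.5556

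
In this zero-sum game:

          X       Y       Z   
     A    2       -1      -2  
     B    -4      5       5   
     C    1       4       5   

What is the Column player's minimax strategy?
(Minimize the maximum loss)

Column should play X, value = 2

Work:
Column player minimizes Row's maximum payoff:
Column X: max payoff to Row = 2
Column Y: max payoff to Row = 5
Column Z: max payoff to Row = 5
Minimum is 2, achieved by column X.
Minimax strategy: X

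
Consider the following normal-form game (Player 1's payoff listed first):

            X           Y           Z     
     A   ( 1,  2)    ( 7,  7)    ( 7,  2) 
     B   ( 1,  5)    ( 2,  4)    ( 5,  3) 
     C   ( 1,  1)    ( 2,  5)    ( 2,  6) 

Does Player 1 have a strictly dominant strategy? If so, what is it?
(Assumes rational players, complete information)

No strictly dominant strategy exists for Player 1

Work:
A strategy strictly dominates another if it gives a strictly higher payoff against every opponent action. Compare each pair of P1's strategies column-by-column:
  A vs B: [1 vs 1, 7 vs 2, 7 vs 5] → A does not strictly dominate B (column X: 1 ≤ 1)
  A vs C: [1 vs 1, 7 vs 2, 7 vs 2] → A does not strictly dominate C (column X: 1 ≤ 1)
  B vs A: [1 vs 1, 2 vs 7, 5 vs 7] → B does not strictly dominate A (column X: 1 ≤ 1)
  B vs C: [1 vs 1, 2 vs 2, 5 vs 2] → B does not strictly dominate C (column X: 1 ≤ 1)
  C vs A: [1 vs 1, 2 vs 7, 2 vs 7] → C does not strictly dominate A (column X: 1 ≤ 1)
  C vs B: [1 vs 1, 2 vs 2, 2 vs 5] → C does not strictly dominate B (column X: 1 ≤ 1)
No single strategy strictly dominates all others → no strictly dominant strategy.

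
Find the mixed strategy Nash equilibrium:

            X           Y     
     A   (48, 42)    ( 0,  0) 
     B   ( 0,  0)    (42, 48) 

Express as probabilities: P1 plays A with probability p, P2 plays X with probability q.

p = 0.5333, q = 0.4667

Work:
Find probabilities that make opponent indifferent:
P2 chooses q to make P1 indifferent between A and B
P1 chooses p to make P2 indifferent between X and Y
Mixed NE: P1 plays (A: 0.5333, B: 0.4667), P2 plays (X: 0.4667, Y: 0.5333)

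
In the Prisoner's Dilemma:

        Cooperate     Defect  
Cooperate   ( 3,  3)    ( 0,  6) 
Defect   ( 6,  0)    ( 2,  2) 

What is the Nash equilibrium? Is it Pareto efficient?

(Defect, Defect) is NE; not Pareto efficient

Work:
Defect dominates Cooperate for both players:
If P2 cooperates: Defect (6) > Cooperate (3)
If P2 defects: Defect (2) > Cooperate (0)
NE: (Defect, Defect) with payoff (2, 2)
But (Cooperate, Cooperate) = (3, 3) Pareto dominates (2, 2)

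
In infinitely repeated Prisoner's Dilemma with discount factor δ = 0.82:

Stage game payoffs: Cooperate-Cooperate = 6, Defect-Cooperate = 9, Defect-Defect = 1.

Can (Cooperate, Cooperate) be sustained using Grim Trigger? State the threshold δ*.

δ* = 0.375; since δ = 0.82 ≥ 0.375, cooperation can be sustained

Work:
For Grim Trigger:
Cooperate forever: 6/(1-δ)
Defect then punished: 9 + 1·δ/(1-δ)
Need: 6/(1-δ) ≥ 9 + 1·δ/(1-δ)
Solving: δ ≥ (T-R)/(T-P) = (9-6)/(9-1) = 0.375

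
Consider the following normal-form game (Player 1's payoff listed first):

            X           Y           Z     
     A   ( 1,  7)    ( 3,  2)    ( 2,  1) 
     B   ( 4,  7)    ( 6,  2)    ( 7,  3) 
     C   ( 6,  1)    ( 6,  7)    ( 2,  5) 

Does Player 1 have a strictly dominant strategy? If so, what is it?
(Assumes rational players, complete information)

No strictly dominant strategy exists for Player 1

Work:
A strategy strictly dominates another if it gives a strictly higher payoff against every opponent action. Compare each pair of P1's strategies column-by-column:
  A vs B: [1 vs 4, 3 vs 6, 2 vs 7] → A does not strictly dominate B (column X: 1 ≤ 4)
  A vs C: [1 vs 6, 3 vs 6, 2 vs 2] → A does not strictly dominate C (column X: 1 ≤ 6)
  B vs A: [4 vs 1, 6 vs 3, 7 vs 2] → B strictly dominates A
  B vs C: [4 vs 6, 6 vs 6, 7 vs 2] → B does not strictly dominate C (column X: 4 ≤ 6)
  C vs A: [6 vs 1, 6 vs 3, 2 vs 2] → C does not strictly dominate A (column Z: 2 ≤ 2)
  C vs B: [6 vs 4, 6 vs 6, 2 vs 7] → C does not strictly dominate B (column Y: 6 ≤ 6)
No single strategy strictly dominates all others → no strictly dominant strategy.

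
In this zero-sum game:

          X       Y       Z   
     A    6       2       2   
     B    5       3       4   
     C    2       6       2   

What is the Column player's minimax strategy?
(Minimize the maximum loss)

Column should play Z, value = 4

Work:
Column player minimizes Row's maximum payoff:
Column X: max payoff to Row = 6
Column Y: max payoff to Row = 6
Column Z: max payoff to Row = 4
Minimum is 4, achieved by column Z.
Minimax strategy: Z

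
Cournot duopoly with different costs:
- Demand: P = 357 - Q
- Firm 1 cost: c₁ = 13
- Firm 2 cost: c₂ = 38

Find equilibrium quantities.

q₁* = 123.0, q₂* = 98.0

Work:
Reaction: q₁ = (357 - 13 - q₂)/2
Reaction: q₂ = (357 - 38 - q₁)/2
Solve simultaneously:
q₁* = (357 - 2×13 + 38)/3 = 123.0
q₂* = (357 - 2×38 + 13)/3 = 98.0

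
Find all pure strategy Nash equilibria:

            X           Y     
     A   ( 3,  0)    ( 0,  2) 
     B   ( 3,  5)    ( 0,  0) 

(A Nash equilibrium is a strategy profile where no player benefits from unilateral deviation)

Nash equilibrium: (A, Y), (B, X)

Work:
Best responses:
  P1 vs X: payoffs [3, 3] → best response A/B (payoff 3)
  P1 vs Y: payoffs [0, 0] → best response A/B (payoff 0)
  P2 vs A: payoffs [0, 2] → best response Y (payoff 2)
  P2 vs B: payoffs [5, 0] → best response X (payoff 5)
Mutual best responses: (A,Y), (B,X) → Nash equilibria.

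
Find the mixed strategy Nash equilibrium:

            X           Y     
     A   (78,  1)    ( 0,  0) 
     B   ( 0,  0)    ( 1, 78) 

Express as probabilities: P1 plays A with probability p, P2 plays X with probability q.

p = 0.9873, q = 0.0127

Work:
Find probabilities that make opponent indifferent:
P2 chooses q to make P1 indifferent between A and B
P1 chooses p to make P2 indifferent between X and Y
Mixed NE: P1 plays (A: 0.9873, B: 0.0127), P2 plays (X: 0.0127, Y: 0.9873)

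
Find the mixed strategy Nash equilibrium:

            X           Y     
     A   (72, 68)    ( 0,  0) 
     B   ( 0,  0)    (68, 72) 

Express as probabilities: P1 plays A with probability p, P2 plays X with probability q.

p = 0.5143, q = 0.4857

Work:
Find probabilities that make opponent indifferent:
P2 chooses q to make P1 indifferent between A and B
P1 chooses p to make P2 indifferent between X and Y
Mixed NE: P1 plays (A: 0.5143, B: 0.4857), P2 plays (X: 0.4857, Y: 0.5143)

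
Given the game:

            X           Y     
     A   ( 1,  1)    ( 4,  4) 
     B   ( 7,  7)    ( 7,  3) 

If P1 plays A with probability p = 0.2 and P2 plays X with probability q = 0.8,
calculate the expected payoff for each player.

E[P1] = 5.92, E[P2] = 5.28

Work:
E[P1] = p·q·π₁(A,X) + p·(1-q)·π₁(A,Y) + (1-p)·q·π₁(B,X) + (1-p)·(1-q)·π₁(B,Y)
= 0.2·0.8·1 + 0.2·0.2·4 + 0.8·0.8·7 + 0.8·0.2·7
= 5.92

E[P2] = 5.28 (similar calculation)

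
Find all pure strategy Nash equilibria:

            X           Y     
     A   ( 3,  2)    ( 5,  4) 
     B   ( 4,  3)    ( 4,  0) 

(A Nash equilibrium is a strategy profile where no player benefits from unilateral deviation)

Nash equilibrium: (A, Y), (B, X)

Work:
Best responses:
  P1 vs X: payoffs [3, 4] → best response B (payoff 4)
  P1 vs Y: payoffs [5, 4] → best response A (payoff 5)
  P2 vs A: payoffs [2, 4] → best response Y (payoff 4)
  P2 vs B: payoffs [3, 0] → best response X (payoff 3)
Mutual best responses: (A,Y), (B,X) → Nash equilibria.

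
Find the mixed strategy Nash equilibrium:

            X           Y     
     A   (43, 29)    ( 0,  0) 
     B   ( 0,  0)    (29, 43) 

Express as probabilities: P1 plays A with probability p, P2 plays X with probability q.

p = 0.5972, q = 0.4028

Work:
Find probabilities that make opponent indifferent:
P2 chooses q to make P1 indifferent between A and B
P1 chooses p to make P2 indifferent between X and Y
Mixed NE: P1 plays (A: 0.5972, B: 0.4028), P2 plays (X: 0.4028, Y: 0.5972)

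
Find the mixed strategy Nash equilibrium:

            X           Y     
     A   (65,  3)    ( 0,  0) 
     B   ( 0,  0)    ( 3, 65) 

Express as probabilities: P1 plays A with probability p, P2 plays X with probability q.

p = 0.9559, q = 0.0441

Work:
Find probabilities that make opponent indifferent:
P2 chooses q to make P1 indifferent between A and B
P1 chooses p to make P2 indifferent between X and Y
Mixed NE: P1 plays (A: 0.9559, B: 0.0441), P2 plays (X: 0.0441, Y: 0.9559)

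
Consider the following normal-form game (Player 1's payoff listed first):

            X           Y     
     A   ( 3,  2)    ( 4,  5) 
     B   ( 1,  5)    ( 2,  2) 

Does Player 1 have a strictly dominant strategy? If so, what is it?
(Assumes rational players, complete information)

Yes, Player 1's strictly dominant strategy is A

Work:
A strategy strictly dominates another if it gives a strictly higher payoff against every opponent action. Compare each pair of P1's strategies column-by-column:
  A vs B: [3 vs 1, 4 vs 2] → A strictly dominates B
  B vs A: [1 vs 3, 2 vs 4] → B does not strictly dominate A (column X: 1 ≤ 3)
A strictly dominates every other strategy → strictly dominant.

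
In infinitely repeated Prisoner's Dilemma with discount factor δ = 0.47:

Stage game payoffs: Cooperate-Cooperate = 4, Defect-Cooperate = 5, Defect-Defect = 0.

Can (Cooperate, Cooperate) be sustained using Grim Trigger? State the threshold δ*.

δ* = 0.2; since δ = 0.47 ≥ 0.2, cooperation can be sustained

Work:
For Grim Trigger:
Cooperate forever: 4/(1-δ)
Defect then punished: 5 + 0·δ/(1-δ)
Need: 4/(1-δ) ≥ 5 + 0·δ/(1-δ)
Solving: δ ≥ (T-R)/(T-P) = (5-4)/(5-0) = 0.2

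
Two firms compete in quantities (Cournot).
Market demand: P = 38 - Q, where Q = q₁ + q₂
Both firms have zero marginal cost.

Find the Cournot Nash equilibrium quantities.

q₁* = q₂* = 12.67; P* = 12.67

Work:
Profit: π_i = P·q_i = (a - q_i - q_j)·q_i
FOC: ∂π_i/∂q_i = a - 2q_i - q_j = 0
Reaction function: q_i = (38 - q_j)/2
Symmetry: q* = 38/3 = 12.67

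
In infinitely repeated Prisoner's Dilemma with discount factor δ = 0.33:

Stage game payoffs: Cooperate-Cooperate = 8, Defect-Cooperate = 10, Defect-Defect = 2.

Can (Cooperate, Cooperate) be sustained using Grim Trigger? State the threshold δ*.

δ* = 0.25; since δ = 0.33 ≥ 0.25, cooperation can be sustained

Work:
For Grim Trigger:
Cooperate forever: 8/(1-δ)
Defect then punished: 10 + 2·δ/(1-δ)
Need: 8/(1-δ) ≥ 10 + 2·δ/(1-δ)
Solving: δ ≥ (T-R)/(T-P) = (10-8)/(10-2) = 0.25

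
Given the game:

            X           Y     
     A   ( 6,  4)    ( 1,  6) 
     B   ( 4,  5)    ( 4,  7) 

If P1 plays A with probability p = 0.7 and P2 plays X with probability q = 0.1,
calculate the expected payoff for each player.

E[P1] = 2.25, E[P2] = 6.1

Work:
E[P1] = p·q·π₁(A,X) + p·(1-q)·π₁(A,Y) + (1-p)·q·π₁(B,X) + (1-p)·(1-q)·π₁(B,Y)
= 0.7·0.1·6 + 0.7·0.9·1 + 0.3·0.1·4 + 0.3·0.9·4
= 2.25

E[P2] = 6.1 (similar calculation)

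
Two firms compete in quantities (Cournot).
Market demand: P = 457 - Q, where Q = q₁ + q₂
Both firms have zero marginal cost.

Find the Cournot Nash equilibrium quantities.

q₁* = q₂* = 152.33; P* = 152.33

Work:
Profit: π_i = P·q_i = (a - q_i - q_j)·q_i
FOC: ∂π_i/∂q_i = a - 2q_i - q_j = 0
Reaction function: q_i = (457 - q_j)/2
Symmetry: q* = 457/3 = 152.33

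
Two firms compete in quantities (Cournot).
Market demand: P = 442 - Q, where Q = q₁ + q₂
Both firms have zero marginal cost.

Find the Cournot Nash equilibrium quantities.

q₁* = q₂* = 147.33; P* = 147.33

Work:
Profit: π_i = P·q_i = (a - q_i - q_j)·q_i
FOC: ∂π_i/∂q_i = a - 2q_i - q_j = 0
Reaction function: q_i = (442 - q_j)/2
Symmetry: q* = 442/3 = 147.33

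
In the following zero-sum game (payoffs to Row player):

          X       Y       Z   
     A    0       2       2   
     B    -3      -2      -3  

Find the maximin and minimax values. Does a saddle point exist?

Maximin = 0, Minimax = 0, Saddle: True

Work:
Row minimums: [0, -3] → maximin = 0
Column maximums: [0, 2, 2] → minimax = 0
Saddle point exists! Game value = 0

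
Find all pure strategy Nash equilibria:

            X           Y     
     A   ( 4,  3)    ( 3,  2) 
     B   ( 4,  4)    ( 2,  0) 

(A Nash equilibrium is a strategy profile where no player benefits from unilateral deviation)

Nash equilibrium: (A, X), (B, X)

Work:
Best responses:
  P1 vs X: payoffs [4, 4] → best response A/B (payoff 4)
  P1 vs Y: payoffs [3, 2] → best response A (payoff 3)
  P2 vs A: payoffs [3, 2] → best response X (payoff 3)
  P2 vs B: payoffs [4, 0] → best response X (payoff 4)
Mutual best responses: (A,X), (B,X) → Nash equilibria.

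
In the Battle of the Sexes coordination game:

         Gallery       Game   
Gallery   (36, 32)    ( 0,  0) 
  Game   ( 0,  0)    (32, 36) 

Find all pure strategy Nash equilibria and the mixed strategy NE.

Pure NE: (Gallery, Gallery) and (Game, Game); Mixed NE: p = 0.5294, q = 0.4706

Work:
Check pure NE:
(Gallery, Gallery): (36, 32) - no unilateral deviation beneficial
(Game, Game): (32, 36) - no unilateral deviation beneficial
Mixed NE: P1 plays Gallery with p = 0.5294, P2 plays Gallery with q = 0.4706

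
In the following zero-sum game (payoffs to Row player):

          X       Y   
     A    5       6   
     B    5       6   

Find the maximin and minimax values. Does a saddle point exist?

Maximin = 5, Minimax = 5, Saddle: True

Work:
Row minimums: [5, 5] → maximin = 5
Column maximums: [5, 6] → minimax = 5
Saddle point exists! Game value = 5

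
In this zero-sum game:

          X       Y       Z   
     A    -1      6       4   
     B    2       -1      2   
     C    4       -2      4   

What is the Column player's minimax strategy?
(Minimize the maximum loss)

Column should play X or Z (all achieve the minimum), value = 4

Work:
Column player minimizes Row's maximum payoff:
Column X: max payoff to Row = 4
Column Y: max payoff to Row = 6
Column Z: max payoff to Row = 4
Minimum is 4, achieved by columns X, Z (tied).
Each of X or Z is a minimax strategy.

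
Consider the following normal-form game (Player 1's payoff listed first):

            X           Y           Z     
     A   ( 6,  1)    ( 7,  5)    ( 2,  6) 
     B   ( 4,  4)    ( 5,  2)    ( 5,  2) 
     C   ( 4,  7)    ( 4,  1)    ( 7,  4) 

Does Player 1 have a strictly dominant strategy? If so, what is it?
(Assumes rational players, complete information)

No strictly dominant strategy exists for Player 1

Work:
A strategy strictly dominates another if it gives a strictly higher payoff against every opponent action. Compare each pair of P1's strategies column-by-column:
  A vs B: [6 vs 4, 7 vs 5, 2 vs 5] → A does not strictly dominate B (column Z: 2 ≤ 5)
  A vs C: [6 vs 4, 7 vs 4, 2 vs 7] → A does not strictly dominate C (column Z: 2 ≤ 7)
  B vs A: [4 vs 6, 5 vs 7, 5 vs 2] → B does not strictly dominate A (column X: 4 ≤ 6)
  B vs C: [4 vs 4, 5 vs 4, 5 vs 7] → B does not strictly dominate C (column X: 4 ≤ 4)
  C vs A: [4 vs 6, 4 vs 7, 7 vs 2] → C does not strictly dominate A (column X: 4 ≤ 6)
  C vs B: [4 vs 4, 4 vs 5, 7 vs 5] → C does not strictly dominate B (column X: 4 ≤ 4)
No single strategy strictly dominates all others → no strictly dominant strategy.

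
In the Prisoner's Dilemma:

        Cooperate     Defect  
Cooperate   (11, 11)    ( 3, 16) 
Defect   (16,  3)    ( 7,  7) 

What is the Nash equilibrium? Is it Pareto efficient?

(Defect, Defect) is NE; not Pareto efficient

Work:
Defect dominates Cooperate for both players:
If P2 cooperates: Defect (16) > Cooperate (11)
If P2 defects: Defect (7) > Cooperate (3)
NE: (Defect, Defect) with payoff (7, 7)
But (Cooperate, Cooperate) = (11, 11) Pareto dominates (7, 7)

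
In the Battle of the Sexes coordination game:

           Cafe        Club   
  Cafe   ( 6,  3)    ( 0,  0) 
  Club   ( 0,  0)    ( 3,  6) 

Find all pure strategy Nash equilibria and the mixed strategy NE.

Pure NE: (Cafe, Cafe) and (Club, Club); Mixed NE: p = 0.6667, q = 0.3333

Work:
Check pure NE:
(Cafe, Cafe): (6, 3) - no unilateral deviation beneficial
(Club, Club): (3, 6) - no unilateral deviation beneficial
Mixed NE: P1 plays Cafe with p = 0.6667, P2 plays Cafe with q = 0.3333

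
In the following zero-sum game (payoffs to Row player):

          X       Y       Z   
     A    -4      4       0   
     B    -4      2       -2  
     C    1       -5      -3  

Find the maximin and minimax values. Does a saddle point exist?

Maximin = -4, Minimax = 0, Saddle: False

Work:
Row minimums: [-4, -4, -5] → maximin = -4
Column maximums: [1, 4, 0] → minimax = 0
No saddle point (maximin ≠ minimax). Mixed strategy needed.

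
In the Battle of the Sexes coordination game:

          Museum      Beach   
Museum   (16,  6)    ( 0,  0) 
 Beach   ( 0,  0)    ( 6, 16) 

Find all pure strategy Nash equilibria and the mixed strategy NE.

Pure NE: (Museum, Museum) and (Beach, Beach); Mixed NE: p = 0.7273, q = 0.2727

Work:
Check pure NE:
(Museum, Museum): (16, 6) - no unilateral deviation beneficial
(Beach, Beach): (6, 16) - no unilateral deviation beneficial
Mixed NE: P1 plays Museum with p = 0.7273, P2 plays Museum with q = 0.2727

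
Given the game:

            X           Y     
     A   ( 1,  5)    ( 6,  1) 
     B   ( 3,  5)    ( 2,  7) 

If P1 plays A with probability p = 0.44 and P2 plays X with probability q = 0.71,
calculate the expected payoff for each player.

E[P1] = 2.5956, E[P2] = 4.8144

Work:
E[P1] = p·q·π₁(A,X) + p·(1-q)·π₁(A,Y) + (1-p)·q·π₁(B,X) + (1-p)·(1-q)·π₁(B,Y)
= 0.44·0.71·1 + 0.44·0.29·6 + 0.56·0.71·3 + 0.56·0.29·2
= 2.5956

E[P2] = 4.8144 (similar calculation)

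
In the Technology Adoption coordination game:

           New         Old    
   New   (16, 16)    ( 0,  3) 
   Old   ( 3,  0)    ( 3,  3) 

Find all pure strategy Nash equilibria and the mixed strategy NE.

Pure NE: (New, New) and (Old, Old); Mixed NE: p = 0.1875, q = 0.1875

Work:
Check pure NE:
(New, New): (16, 16) - no unilateral deviation beneficial
(Old, Old): (3, 3) - no unilateral deviation beneficial
Mixed NE: P1 plays New with p = 0.1875, P2 plays New with q = 0.1875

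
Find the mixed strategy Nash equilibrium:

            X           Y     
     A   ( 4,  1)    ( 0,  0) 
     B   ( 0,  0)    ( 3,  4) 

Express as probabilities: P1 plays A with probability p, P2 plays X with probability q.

p = 0.8, q = 0.4286

Work:
Find probabilities that make opponent indifferent:
P2 chooses q to make P1 indifferent between A and B
P1 chooses p to make P2 indifferent between X and Y
Mixed NE: P1 plays (A: 0.8, B: 0.2), P2 plays (X: 0.4286, Y: 0.5714)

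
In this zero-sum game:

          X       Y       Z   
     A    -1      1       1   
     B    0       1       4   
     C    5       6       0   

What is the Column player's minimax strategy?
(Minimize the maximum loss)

Column should play Z, value = 4

Work:
Column player minimizes Row's maximum payoff:
Column X: max payoff to Row = 5
Column Y: max payoff to Row = 6
Column Z: max payoff to Row = 4
Minimum is 4, achieved by column Z.
Minimax strategy: Z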